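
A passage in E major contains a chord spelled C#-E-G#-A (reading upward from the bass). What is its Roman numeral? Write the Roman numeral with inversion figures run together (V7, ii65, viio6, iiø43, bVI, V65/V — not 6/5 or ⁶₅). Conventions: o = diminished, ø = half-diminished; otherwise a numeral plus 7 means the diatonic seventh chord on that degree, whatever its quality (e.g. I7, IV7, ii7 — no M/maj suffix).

Stacked in thirds the chord is A-C#-E-G#: a major seventh chord on A.
A is scale degree 4 in E major, and a major seventh chord on that degree is written IV7.
With C# in the bass the chord is in first inversion, so the figured bass is 65.

IV65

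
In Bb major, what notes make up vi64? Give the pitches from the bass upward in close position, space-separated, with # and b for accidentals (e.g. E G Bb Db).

D G Bb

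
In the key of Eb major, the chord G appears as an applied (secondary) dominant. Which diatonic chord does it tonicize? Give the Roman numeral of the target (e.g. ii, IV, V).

vi

The chord is a major triad on G.
A dominant resolves down a perfect fifth: G → C. In Eb major, C is scale degree 6, i.e. vi.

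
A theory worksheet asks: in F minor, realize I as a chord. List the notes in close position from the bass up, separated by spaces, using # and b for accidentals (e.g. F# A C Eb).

F A C

I is the major tonic (Picardy third), borrowed from the parallel major. In F minor that root is F.
So the chord is F-A-C, a major triad.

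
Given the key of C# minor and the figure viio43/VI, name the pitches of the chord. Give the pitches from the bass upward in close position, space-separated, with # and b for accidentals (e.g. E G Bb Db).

D F G# B

The slash marks an applied leading-tone chord: viio of VI. In C# minor, VI is A, so the leading tone to it is G#, a half step below.
Building a fully diminished seventh chord on G# gives G#-B-D-F.
With the 43 figure the chord is in second inversion; from the bass D upward in close position it reads D-F-G#-B.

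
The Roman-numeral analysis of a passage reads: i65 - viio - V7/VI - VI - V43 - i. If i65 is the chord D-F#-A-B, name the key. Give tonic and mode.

i65 is given as D-F#-A-B — a minor seventh chord with root B.
If B is scale degree 1 and the mode makes that degree carry a minor seventh chord, the tonic is B and the mode is minor.

B minor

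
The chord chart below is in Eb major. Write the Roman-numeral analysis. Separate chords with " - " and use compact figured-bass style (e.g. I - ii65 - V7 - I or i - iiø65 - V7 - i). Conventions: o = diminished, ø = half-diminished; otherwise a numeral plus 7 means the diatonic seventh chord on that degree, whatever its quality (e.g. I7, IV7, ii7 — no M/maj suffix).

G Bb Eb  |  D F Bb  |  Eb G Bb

G-Bb-Eb: root Eb is the tonic; major triad there is I6.
D-F-Bb: major triad on Bb = scale degree 5 → V6.
Eb-G-Bb: major triad on Eb = scale degree 1 → I.

I6 - V6 - I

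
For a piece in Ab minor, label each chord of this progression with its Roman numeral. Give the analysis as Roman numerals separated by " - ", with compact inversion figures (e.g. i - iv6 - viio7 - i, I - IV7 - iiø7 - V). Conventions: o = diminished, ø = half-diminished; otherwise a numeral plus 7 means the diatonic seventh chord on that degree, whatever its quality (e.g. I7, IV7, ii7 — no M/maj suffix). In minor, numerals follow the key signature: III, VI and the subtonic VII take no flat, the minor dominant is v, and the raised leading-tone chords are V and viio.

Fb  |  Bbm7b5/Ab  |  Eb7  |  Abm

Fb: major triad on Fb = scale degree 6 → VI.
Bbm7b5/Ab: root Bb is the supertonic; half-diminished seventh chord there is iiø42.
Eb7: root Eb is the dominant; dominant seventh chord there is V7.
Abm has root Ab, degree 1 in Ab minor, so i.

VI - iiø42 - V7 - i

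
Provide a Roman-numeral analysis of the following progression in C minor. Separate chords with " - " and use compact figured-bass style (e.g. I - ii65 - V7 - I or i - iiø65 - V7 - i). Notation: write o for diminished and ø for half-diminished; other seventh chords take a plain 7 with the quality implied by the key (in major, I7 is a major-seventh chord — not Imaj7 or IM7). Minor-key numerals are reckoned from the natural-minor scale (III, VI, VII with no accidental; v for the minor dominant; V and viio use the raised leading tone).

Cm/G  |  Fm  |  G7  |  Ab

i64 - iv - V7 - VI

Cm/G: minor triad on C = scale degree 1 → i64.
Fm has root F, degree 4 in C minor, so iv.
G7: root G is the dominant; dominant seventh chord there is V7.
Ab has root Ab, degree 6 in C minor, so VI.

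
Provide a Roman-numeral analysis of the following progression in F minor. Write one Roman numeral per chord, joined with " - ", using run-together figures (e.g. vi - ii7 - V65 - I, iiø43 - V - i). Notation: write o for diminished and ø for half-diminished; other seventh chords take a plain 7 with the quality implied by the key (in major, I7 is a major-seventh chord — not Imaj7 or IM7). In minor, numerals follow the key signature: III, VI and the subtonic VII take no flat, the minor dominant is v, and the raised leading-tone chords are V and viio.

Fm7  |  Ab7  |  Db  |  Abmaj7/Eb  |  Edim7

i7 - V7/VI - VI - III43 - viio7

Fm7 has root F, degree 1 in F minor, so i7.
Ab7 is the secondary dominant of VI (dominant seventh chord on Ab): V7/VI.
Db has root Db, degree 6 in F minor, so VI.
Abmaj7/Eb: major seventh chord on Ab = scale degree 3 → III43.
Edim7 has root E, degree 7 in F minor, so viio7.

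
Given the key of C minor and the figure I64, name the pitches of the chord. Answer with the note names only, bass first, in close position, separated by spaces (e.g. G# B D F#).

Scale degree 1 in C minor is C; here the chord built on it is altered to a major triad. I64 is the major tonic (Picardy third), borrowed from the parallel major.
So the chord is C-E-G.
With the 64 figure the chord is in second inversion; from the bass G upward in close position it reads G-C-E.

G C E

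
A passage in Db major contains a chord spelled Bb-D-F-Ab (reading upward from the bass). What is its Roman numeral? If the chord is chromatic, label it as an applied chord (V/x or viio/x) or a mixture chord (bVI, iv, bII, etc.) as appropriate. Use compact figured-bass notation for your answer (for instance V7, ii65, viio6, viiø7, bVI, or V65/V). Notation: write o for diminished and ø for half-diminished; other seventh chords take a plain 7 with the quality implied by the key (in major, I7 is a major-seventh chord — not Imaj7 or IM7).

V7/ii

The pitches Bb-D-F-Ab form a dominant seventh chord rooted on Bb.
Bb is not a diatonic chord root with this quality in Db major, but it lies a perfect fifth above Eb (ii), so the chord functions as an applied dominant of ii.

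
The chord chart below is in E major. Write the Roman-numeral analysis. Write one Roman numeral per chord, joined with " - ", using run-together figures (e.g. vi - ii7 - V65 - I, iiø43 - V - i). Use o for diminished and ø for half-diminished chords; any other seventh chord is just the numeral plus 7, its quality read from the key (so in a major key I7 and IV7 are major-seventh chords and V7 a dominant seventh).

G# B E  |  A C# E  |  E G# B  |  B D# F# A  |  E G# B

I6 - IV - I - V7 - I

G#-B-E: major triad on E = scale degree 1 → I6.
A-C#-E: root A is the subdominant; major triad there is IV.
E-G#-B: major triad on E = scale degree 1 → I.
B-D#-F#-A: dominant seventh chord on B = scale degree 5 → V7.
E-G#-B: major triad on E = scale degree 1 → I.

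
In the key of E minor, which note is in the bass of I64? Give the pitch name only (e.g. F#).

B

I in E minor has root E; the chord is E-G#-B.
The figure 64 means second inversion — the fifth is in the bass.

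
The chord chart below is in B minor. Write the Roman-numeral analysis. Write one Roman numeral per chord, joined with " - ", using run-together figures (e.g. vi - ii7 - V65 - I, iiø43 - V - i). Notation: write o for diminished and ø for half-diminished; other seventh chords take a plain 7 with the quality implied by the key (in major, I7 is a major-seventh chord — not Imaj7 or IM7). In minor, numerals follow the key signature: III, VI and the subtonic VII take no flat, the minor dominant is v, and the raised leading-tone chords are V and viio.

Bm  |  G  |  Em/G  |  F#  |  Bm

Bm: minor triad on B = scale degree 1 → i.
G has root G, degree 6 in B minor, so VI.
Em/G: root E is the subdominant; minor triad there is iv6.
F#: major triad on F# = scale degree 5 → V.
Bm: root B is the tonic; minor triad there is i.

i - VI - iv6 - V - i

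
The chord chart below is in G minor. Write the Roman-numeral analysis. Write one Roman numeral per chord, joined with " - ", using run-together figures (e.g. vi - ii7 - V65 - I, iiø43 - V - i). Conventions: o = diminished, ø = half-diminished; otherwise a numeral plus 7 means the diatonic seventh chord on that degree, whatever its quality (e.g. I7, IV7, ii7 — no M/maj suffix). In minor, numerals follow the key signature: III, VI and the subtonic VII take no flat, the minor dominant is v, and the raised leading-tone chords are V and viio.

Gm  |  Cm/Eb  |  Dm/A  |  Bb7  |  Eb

i - iv6 - v64 - V7/VI - VI

Gm: minor triad on G = scale degree 1 → i.
Cm/Eb: minor triad on C = scale degree 4 → iv6.
Dm/A: root D is the dominant; minor triad there is v64.
Bb7: chromatic; Bb is V of VI, so V7/VI.
Eb: major triad on Eb = scale degree 6 → VI.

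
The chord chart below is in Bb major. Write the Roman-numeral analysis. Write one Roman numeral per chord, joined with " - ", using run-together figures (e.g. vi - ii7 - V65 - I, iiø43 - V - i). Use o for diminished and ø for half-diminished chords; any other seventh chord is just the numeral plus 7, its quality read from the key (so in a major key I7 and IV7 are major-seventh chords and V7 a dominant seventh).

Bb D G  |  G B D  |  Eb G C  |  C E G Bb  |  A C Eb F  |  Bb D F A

vi6 - V/ii - ii6 - V7/V - V65 - I7

Bb-D-G: minor triad on G = scale degree 6 → vi6.
G-B-D: chromatic; G is V of ii, so V/ii.
Eb-G-C: root C is the supertonic; minor triad there is ii6.
C-E-G-Bb is the secondary dominant of V (dominant seventh chord on C): V7/V.
A-C-Eb-F has root F, degree 5 in Bb major, so V65.
Bb-D-F-A: major seventh chord on Bb = scale degree 1 → I7.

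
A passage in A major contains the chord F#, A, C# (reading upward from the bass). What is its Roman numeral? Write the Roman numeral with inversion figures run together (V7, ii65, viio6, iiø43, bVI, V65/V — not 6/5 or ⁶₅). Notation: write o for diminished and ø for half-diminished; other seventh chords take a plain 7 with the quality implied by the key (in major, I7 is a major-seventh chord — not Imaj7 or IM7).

vi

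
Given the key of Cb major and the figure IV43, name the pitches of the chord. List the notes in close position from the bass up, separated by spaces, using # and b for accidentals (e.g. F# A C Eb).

Cb Eb Fb Ab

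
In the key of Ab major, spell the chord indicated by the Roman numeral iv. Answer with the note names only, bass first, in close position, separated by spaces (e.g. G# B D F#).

Scale degree 4 in Ab major is Db; here the chord built on it is altered to a minor triad. iv is the minor subdominant, borrowed from the parallel minor.
So the chord is Db-Fb-Ab, a minor triad.

Db Fb Ab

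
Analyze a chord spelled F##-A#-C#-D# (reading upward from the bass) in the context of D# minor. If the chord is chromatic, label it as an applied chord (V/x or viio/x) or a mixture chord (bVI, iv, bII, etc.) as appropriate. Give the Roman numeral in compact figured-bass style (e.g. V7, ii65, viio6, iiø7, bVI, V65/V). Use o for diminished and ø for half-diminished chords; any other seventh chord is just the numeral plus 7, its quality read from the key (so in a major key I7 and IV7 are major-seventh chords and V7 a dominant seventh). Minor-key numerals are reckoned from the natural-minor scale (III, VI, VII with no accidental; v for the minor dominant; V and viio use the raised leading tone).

The pitches D#-F##-A#-C# form a dominant seventh chord rooted on D#.
D# is not a diatonic chord root with this quality in D# minor, but it lies a perfect fifth above G# (iv), so the chord functions as an applied dominant of iv.
With F## in the bass the chord is in first inversion, so the figured bass is 65.

V65/iv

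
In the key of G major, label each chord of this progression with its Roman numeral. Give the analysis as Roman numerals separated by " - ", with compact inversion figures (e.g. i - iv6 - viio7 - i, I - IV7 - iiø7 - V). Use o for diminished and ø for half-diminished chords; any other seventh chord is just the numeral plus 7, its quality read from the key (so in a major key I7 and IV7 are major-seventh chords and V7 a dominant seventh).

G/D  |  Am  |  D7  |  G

I64 - ii - V7 - I

G/D: root G is the tonic; major triad there is I64.
Am: root A is the supertonic; minor triad there is ii.
D7 has root D, degree 5 in G major, so V7.
G: root G is the tonic; major triad there is I.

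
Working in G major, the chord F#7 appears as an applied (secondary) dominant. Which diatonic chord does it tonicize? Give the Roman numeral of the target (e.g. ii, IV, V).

iii

The chord is a dominant seventh chord on F#.
A dominant resolves down a perfect fifth: F# → B. In G major, B is scale degree 3, i.e. iii.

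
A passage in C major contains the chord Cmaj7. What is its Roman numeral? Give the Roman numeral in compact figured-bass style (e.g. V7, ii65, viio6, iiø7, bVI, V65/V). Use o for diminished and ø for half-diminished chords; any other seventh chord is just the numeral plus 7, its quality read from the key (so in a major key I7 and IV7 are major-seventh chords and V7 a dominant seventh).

I7

Stacked in thirds the chord is C-E-G-B: a major seventh chord on C.
C is scale degree 1 in C major, and a major seventh chord on that degree is written I7.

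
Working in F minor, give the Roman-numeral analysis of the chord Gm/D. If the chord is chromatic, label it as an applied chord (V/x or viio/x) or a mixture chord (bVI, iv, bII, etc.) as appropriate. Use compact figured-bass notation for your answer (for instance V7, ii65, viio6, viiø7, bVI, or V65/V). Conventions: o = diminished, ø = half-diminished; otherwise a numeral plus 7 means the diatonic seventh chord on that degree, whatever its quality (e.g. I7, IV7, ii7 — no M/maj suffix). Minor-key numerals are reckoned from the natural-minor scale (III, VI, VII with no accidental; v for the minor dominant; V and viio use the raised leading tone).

ii64

Stacked in thirds the chord is G-Bb-D: a minor triad on G.
G is the second degree of F minor. This is the minor supertonic, borrowed from the parallel major (the Dorian ii).
With D in the bass the chord is in second inversion, so the figured bass is 64.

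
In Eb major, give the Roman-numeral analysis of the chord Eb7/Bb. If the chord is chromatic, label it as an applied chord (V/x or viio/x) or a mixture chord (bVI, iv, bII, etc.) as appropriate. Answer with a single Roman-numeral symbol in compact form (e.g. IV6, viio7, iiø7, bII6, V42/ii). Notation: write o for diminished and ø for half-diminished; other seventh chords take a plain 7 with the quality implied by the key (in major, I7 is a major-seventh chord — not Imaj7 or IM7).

V43/IV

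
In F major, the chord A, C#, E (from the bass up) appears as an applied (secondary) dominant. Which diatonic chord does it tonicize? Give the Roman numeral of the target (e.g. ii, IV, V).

vi

The chord is a major triad on A.
A dominant resolves down a perfect fifth: A → D. In F major, D is scale degree 6, i.e. vi.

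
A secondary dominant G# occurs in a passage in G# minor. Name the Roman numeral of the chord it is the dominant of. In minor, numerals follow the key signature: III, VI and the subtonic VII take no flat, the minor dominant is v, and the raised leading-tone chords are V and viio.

The chord is a major triad on G#.
A dominant resolves down a perfect fifth: G# → C#. In G# minor, C# is scale degree 4, i.e. iv.

iv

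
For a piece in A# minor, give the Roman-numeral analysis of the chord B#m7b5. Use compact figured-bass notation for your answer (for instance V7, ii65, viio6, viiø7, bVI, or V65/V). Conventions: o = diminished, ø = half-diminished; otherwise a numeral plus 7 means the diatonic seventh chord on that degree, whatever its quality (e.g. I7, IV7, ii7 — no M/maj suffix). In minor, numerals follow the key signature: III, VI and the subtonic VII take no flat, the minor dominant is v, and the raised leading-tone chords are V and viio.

iiø7

The pitches B#-D#-F#-A# form a half-diminished seventh chord rooted on B#.
B# is scale degree 2 in A# minor, and a half-diminished seventh chord on that degree is written iiø7.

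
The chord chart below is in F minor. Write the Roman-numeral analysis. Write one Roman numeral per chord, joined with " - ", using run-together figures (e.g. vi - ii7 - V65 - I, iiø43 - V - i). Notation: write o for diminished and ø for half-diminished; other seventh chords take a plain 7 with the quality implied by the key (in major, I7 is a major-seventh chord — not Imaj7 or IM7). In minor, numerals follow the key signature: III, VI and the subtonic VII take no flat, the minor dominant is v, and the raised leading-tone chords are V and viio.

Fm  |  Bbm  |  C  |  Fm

Fm has root F, degree 1 in F minor, so i.
Bbm has root Bb, degree 4 in F minor, so iv.
C: major triad on C = scale degree 5 → V.
Fm: root F is the tonic; minor triad there is i.

i - iv - V - i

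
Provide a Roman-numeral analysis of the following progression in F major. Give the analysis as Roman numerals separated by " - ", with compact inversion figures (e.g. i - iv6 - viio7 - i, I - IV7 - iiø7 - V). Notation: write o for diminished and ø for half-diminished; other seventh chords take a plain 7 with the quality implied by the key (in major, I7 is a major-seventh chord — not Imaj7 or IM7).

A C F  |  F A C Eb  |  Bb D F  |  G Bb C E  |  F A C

I6 - V7/IV - IV - V43 - I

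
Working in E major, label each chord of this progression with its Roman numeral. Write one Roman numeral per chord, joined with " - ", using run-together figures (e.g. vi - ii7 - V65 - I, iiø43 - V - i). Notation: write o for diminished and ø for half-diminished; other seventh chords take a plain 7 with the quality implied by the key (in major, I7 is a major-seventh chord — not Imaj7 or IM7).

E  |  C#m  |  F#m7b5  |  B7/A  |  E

E has root E, degree 1 in E major, so I.
C#m has root C#, degree 6 in E major, so vi.
F#m7b5: F# with this quality isn't in the key; it's iiø7, borrowed from the parallel minor.
B7/A: root B is the dominant; dominant seventh chord there is V42.
E: root E is the tonic; major triad there is I.

I - vi - iiø7 - V42 - I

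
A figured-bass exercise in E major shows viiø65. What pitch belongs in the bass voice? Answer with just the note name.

F#

viiø in E major has root D#; the chord is D#-F#-A-C#.
The figure 65 means first inversion — the third is in the bass.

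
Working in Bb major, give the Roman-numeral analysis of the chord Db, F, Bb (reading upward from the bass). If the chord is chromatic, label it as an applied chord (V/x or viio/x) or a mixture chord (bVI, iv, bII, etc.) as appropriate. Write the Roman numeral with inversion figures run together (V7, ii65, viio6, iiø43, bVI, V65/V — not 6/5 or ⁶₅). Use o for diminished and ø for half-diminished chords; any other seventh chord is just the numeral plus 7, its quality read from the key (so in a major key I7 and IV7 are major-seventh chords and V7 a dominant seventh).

Stacked in thirds the chord is Bb-Db-F: a minor triad on Bb.
Bb is the first degree of Bb major. This is the minor tonic, borrowed from the parallel minor.
With Db in the bass the chord is in first inversion, so the figured bass is 6.

i6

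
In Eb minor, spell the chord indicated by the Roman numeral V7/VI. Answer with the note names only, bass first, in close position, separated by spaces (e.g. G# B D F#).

V7/VI is a secondary dominant — the dominant seventh of VI. VI in Eb minor is Cb, so the applied chord's root is Gb, a perfect fifth above.
Building a dominant seventh chord on Gb gives Gb-Bb-Db-Fb.

Gb Bb Db Fb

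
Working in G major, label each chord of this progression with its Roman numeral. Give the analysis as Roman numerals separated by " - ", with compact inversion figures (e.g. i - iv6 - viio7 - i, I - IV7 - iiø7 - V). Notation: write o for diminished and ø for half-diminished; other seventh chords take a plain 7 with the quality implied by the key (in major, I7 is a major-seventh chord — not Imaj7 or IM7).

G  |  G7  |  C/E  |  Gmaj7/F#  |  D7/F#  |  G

I - V7/IV - IV6 - I42 - V65 - I

G has root G, degree 1 in G major, so I.
G7: chromatic; G is V of IV, so V7/IV.
C/E: root C is the subdominant; major triad there is IV6.
Gmaj7/F# has root G, degree 1 in G major, so I42.
D7/F#: dominant seventh chord on D = scale degree 5 → V65.
G has root G, degree 1 in G major, so I.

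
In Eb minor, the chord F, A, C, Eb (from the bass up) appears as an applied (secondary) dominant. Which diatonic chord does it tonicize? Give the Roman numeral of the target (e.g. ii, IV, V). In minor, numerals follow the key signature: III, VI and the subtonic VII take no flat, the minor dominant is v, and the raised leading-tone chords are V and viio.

V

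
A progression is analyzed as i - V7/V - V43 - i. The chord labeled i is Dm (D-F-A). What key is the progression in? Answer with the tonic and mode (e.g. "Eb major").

i is given as D-F-A — a minor triad with root D.
If D is scale degree 1 and the mode makes that degree carry a minor triad, the tonic is D and the mode is minor.

D minor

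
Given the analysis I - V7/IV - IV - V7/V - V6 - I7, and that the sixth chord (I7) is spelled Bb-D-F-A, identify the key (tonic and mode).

Bb major

The anchor chord is a major seventh chord on Bb, labeled I7.
If Bb is scale degree 1 and the mode makes that degree carry a major seventh chord, the tonic is Bb and the mode is major.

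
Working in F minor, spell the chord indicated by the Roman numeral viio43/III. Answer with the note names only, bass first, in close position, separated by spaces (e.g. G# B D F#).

viio43/III is a secondary leading-tone chord. The target III is Ab in F minor; the applied chord is rooted a semitone below, on G.
Building a fully diminished seventh chord on G gives G-Bb-Db-Fb.
The figured bass 43 indicates second inversion, placing the fifth (Db) in the bass: Db-Fb-G-Bb.

Db Fb G Bb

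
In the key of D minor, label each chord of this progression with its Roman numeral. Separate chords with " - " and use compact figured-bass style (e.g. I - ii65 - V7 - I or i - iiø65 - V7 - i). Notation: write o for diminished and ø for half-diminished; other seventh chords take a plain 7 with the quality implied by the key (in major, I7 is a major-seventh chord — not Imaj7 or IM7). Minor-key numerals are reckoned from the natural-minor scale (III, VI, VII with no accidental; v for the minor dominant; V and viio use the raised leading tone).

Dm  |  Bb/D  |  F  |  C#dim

i - VI6 - III - viio

Dm has root D, degree 1 in D minor, so i.
Bb/D has root Bb, degree 6 in D minor, so VI6.
F has root F, degree 3 in D minor, so III.
C#dim: root C# is the leading tone; diminished triad there is viio.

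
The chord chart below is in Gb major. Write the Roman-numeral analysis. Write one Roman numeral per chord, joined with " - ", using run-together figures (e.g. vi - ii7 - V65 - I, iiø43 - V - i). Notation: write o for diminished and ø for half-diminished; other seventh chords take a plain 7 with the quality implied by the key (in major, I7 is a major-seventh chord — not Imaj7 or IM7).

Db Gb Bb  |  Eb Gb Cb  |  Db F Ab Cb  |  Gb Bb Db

Db-Gb-Bb has root Gb, degree 1 in Gb major, so I64.
Eb-Gb-Cb has root Cb, degree 4 in Gb major, so IV6.
Db-F-Ab-Cb: dominant seventh chord on Db = scale degree 5 → V7.
Gb-Bb-Db: root Gb is the tonic; major triad there is I.

I64 - IV6 - V7 - I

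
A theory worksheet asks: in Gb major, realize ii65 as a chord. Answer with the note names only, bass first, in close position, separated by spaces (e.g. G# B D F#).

Cb Eb Gb Ab

The numeral's case and figure indicate a minor seventh chord. In Gb major its root, scale degree 2, is Ab.
Stacking thirds from Ab gives Ab-Cb-Eb-Gb.
With the 65 figure the chord is in first inversion; from the bass Cb upward in close position it reads Cb-Eb-Gb-Ab.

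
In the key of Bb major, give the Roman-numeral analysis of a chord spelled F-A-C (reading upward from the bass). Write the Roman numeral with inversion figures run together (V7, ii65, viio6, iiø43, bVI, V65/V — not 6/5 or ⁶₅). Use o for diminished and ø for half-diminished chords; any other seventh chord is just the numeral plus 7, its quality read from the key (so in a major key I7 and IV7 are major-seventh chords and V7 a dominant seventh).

V

The pitches F-A-C form a major triad rooted on F.
F is scale degree 5 in Bb major, and a major triad on that degree is written V.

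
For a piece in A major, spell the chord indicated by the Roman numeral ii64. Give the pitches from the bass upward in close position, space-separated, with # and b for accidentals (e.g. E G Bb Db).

In A major, scale degree 2 is B, and the diatonic chord built there is a minor triad.
That chord is spelled B-D-F#.
With the 64 figure the chord is in second inversion; from the bass F# upward in close position it reads F#-B-D.

F# B D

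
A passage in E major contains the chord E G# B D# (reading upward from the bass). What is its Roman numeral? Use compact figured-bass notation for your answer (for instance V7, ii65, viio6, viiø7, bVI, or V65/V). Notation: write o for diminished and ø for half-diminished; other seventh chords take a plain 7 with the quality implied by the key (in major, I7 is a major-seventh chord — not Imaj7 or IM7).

I7

The pitches E-G#-B-D# form a major seventh chord rooted on E.
E is scale degree 1 in E major, and a major seventh chord on that degree is written I7.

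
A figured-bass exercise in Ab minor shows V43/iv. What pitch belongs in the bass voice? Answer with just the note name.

Eb

The applied chord V43/iv is rooted on Ab: Ab-C-Eb-Gb.
The figure 43 means second inversion — the fifth is in the bass.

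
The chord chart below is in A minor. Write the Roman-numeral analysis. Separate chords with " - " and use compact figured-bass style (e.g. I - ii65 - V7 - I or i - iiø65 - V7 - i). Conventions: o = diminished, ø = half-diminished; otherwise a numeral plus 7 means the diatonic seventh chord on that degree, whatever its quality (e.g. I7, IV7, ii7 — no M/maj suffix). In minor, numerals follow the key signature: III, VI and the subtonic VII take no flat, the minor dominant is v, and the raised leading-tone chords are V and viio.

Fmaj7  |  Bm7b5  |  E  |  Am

VI7 - iiø7 - V - i

Fmaj7: root F is the submediant; major seventh chord there is VI7.
Bm7b5: root B is the supertonic; half-diminished seventh chord there is iiø7.
E: root E is the dominant; major triad there is V.
Am: root A is the tonic; minor triad there is i.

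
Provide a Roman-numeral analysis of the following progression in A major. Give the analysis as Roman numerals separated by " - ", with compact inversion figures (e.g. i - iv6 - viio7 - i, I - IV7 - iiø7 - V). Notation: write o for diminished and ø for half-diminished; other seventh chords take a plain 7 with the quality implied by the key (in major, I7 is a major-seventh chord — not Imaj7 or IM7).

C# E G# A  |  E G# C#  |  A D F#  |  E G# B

I65 - iii6 - IV64 - V

C#-E-G#-A: major seventh chord on A = scale degree 1 → I65.
E-G#-C#: root C# is the mediant; minor triad there is iii6.
A-D-F# has root D, degree 4 in A major, so IV64.
E-G#-B: root E is the dominant; major triad there is V.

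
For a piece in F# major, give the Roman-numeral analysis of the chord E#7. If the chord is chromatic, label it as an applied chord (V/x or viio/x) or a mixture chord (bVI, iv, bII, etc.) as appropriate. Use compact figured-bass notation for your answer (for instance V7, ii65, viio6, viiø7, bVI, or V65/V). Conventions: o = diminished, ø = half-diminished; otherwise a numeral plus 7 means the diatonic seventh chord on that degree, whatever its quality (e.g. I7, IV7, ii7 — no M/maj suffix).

V7/iii

The pitches E#-G##-B#-D# form a dominant seventh chord rooted on E#.
E# is not a diatonic chord root with this quality in F# major, but it lies a perfect fifth above A# (iii), so the chord functions as an applied dominant of iii.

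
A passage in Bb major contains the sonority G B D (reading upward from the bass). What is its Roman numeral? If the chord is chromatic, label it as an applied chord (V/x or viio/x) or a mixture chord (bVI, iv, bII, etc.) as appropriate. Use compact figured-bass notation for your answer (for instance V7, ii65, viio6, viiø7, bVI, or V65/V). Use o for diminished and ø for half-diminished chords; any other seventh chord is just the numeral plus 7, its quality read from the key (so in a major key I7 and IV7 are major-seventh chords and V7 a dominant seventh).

V/ii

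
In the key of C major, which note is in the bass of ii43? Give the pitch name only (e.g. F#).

ii in C major has root D; the chord is D-F-A-C.
The figure 43 means second inversion — the fifth is in the bass.

A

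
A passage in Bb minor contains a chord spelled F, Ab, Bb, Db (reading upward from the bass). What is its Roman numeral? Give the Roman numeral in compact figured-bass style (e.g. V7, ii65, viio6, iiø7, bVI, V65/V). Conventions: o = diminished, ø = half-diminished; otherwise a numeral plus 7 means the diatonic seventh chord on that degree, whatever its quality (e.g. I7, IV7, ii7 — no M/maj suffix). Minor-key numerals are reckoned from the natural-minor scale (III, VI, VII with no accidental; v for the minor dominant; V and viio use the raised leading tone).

i43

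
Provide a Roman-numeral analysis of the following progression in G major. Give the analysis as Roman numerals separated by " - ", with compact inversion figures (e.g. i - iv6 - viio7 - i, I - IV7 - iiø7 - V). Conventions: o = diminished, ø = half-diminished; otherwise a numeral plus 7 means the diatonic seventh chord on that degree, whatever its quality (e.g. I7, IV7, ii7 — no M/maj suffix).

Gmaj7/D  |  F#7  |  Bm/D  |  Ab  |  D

Gmaj7/D: root G is the tonic; major seventh chord there is I43.
F#7: chromatic; F# is V of iii, so V7/iii.
Bm/D has root B, degree 3 in G major, so iii6.
Ab is non-diatonic — a major triad on the lowered supertonic (Ab): the Neapolitan chord, bII.
D: major triad on D = scale degree 5 → V.

I43 - V7/iii - iii6 - bII - V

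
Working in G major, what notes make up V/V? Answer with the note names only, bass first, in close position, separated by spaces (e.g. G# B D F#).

V/V is a secondary dominant — the dominant triad of V. V in G major is D, so the applied chord's root is A, a perfect fifth above.
Building a major triad on A gives A-C#-E.

A C# E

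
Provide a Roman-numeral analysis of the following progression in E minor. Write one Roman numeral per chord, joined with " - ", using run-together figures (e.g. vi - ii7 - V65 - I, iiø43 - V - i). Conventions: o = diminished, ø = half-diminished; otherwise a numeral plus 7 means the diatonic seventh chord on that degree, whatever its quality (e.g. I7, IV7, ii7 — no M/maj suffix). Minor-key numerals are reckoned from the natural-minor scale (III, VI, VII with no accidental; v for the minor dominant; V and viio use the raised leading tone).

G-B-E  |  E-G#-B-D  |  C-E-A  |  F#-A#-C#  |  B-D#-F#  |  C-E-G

i6 - V7/iv - iv6 - V/V - V - VI

G-B-E: minor triad on E = scale degree 1 → i6.
E-G#-B-D: chromatic; E is V of iv, so V7/iv.
C-E-A has root A, degree 4 in E minor, so iv6.
F#-A#-C#: chromatic; F# is V of V, so V/V.
B-D#-F#: root B is the dominant; major triad there is V.
C-E-G has root C, degree 6 in E minor, so VI.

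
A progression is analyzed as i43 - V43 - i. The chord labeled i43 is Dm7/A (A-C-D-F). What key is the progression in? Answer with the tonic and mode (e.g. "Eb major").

D minor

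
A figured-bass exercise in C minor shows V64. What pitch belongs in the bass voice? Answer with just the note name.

D

V in C minor has root G; the chord is G-B-D.
The figure 64 means second inversion — the fifth is in the bass.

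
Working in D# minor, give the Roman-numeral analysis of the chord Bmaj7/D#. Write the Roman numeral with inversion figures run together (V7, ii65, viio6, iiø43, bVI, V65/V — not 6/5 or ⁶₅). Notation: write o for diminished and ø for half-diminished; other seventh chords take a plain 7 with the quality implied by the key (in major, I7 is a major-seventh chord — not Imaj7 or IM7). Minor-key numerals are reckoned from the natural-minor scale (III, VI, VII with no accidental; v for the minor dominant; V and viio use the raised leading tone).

The pitches B-D#-F#-A# form a major seventh chord rooted on B.
B is scale degree 6 in D# minor, and a major seventh chord on that degree is written VI7.
With D# in the bass the chord is in first inversion, so the figured bass is 65.

VI65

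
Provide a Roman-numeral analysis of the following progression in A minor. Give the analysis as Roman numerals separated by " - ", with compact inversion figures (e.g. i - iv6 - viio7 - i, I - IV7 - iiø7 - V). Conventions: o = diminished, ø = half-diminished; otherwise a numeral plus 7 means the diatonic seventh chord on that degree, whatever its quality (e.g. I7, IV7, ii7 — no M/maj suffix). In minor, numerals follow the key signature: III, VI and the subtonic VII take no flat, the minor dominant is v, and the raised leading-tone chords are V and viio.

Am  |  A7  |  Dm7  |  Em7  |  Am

Am: minor triad on A = scale degree 1 → i.
A7: a dominant seventh chord on A, the applied dominant of iv → V7/iv.
Dm7 has root D, degree 4 in A minor, so iv7.
Em7 has root E, degree 5 in A minor, so v7.
Am: root A is the tonic; minor triad there is i.

i - V7/iv - iv7 - v7 - i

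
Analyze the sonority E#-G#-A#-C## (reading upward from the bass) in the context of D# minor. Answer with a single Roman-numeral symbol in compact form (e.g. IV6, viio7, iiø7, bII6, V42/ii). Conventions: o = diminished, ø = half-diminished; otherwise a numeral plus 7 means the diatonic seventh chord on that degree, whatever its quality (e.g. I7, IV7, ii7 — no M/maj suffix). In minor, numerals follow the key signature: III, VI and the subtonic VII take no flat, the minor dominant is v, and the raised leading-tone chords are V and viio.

V43

The pitches A#-C##-E#-G# form a dominant seventh chord rooted on A#.
A# is scale degree 5 in D# minor, and a dominant seventh chord on that degree is written V7.
With E# in the bass the chord is in second inversion, so the figured bass is 43.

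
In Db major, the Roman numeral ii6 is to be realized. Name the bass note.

Gb

ii in Db major has root Eb; the chord is Eb-Gb-Bb.
The figure 6 means first inversion — the third is in the bass.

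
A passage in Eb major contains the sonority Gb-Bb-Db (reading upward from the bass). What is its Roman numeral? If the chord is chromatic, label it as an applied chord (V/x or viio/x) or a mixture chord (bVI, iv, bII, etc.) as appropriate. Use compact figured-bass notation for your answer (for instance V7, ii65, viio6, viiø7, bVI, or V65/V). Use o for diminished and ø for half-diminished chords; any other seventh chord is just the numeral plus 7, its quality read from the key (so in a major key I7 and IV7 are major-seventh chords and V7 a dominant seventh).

The pitches Gb-Bb-Db form a major triad rooted on Gb.
Gb is the lowered third degree of Eb major (diatonic 3 would be G). This is a major triad on the lowered third degree, borrowed from the parallel minor.

bIII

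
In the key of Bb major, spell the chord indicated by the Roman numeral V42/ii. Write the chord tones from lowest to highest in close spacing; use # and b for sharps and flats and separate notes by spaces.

V42/ii is a secondary dominant — the dominant seventh of ii. ii in Bb major is C, so the applied chord's root is G, a perfect fifth above.
Building a dominant seventh chord on G gives G-B-D-F.
With the 42 figure the chord is in third inversion; from the bass F upward in close position it reads F-G-B-D.

F G B D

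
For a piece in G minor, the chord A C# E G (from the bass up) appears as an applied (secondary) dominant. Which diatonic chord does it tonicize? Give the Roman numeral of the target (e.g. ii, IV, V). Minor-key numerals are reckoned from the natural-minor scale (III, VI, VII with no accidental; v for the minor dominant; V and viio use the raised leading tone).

V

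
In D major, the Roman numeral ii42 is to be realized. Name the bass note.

ii in D major has root E; the chord is E-G-B-D.
The figure 42 means third inversion — the seventh is in the bass.

D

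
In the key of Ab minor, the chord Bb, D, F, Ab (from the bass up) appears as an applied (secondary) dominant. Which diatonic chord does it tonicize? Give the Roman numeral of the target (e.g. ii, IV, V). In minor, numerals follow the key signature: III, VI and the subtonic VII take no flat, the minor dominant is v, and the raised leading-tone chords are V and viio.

V

The chord is a dominant seventh chord on Bb.
A dominant resolves down a perfect fifth: Bb → Eb. In Ab minor, Eb is scale degree 5, i.e. V.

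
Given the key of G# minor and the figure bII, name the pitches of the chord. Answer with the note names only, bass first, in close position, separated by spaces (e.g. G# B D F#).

A C# E

Scale degree 2 in G# minor is A#; lowering it a half step gives A. bII is the Neapolitan chord — a major triad on the lowered second degree.
So the chord is A-C#-E.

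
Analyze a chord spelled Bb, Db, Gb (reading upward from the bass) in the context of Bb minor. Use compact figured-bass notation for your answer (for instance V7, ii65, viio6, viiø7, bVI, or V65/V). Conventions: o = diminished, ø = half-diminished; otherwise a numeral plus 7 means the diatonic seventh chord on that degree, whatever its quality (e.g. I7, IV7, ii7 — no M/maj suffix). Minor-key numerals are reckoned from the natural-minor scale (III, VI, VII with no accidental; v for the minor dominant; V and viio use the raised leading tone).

VI6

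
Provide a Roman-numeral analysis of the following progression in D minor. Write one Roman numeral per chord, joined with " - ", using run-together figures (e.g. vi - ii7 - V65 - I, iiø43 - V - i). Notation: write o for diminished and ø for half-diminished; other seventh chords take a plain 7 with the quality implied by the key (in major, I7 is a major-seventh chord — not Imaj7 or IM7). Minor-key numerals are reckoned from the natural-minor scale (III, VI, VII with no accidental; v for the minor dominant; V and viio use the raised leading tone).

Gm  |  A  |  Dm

iv - V - i

Gm: root G is the subdominant; minor triad there is iv.
A: major triad on A = scale degree 5 → V.
Dm has root D, degree 1 in D minor, so i.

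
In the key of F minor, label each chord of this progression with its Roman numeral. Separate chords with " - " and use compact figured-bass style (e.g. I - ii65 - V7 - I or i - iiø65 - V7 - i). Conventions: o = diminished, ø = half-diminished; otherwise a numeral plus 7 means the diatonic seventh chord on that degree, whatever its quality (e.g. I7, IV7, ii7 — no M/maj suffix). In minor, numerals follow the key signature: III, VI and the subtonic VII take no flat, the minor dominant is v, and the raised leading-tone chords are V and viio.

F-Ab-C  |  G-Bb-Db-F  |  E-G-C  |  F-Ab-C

F-Ab-C has root F, degree 1 in F minor, so i.
G-Bb-Db-F: root G is the supertonic; half-diminished seventh chord there is iiø7.
E-G-C: root C is the dominant; major triad there is V6.
F-Ab-C: minor triad on F = scale degree 1 → i.

i - iiø7 - V6 - i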